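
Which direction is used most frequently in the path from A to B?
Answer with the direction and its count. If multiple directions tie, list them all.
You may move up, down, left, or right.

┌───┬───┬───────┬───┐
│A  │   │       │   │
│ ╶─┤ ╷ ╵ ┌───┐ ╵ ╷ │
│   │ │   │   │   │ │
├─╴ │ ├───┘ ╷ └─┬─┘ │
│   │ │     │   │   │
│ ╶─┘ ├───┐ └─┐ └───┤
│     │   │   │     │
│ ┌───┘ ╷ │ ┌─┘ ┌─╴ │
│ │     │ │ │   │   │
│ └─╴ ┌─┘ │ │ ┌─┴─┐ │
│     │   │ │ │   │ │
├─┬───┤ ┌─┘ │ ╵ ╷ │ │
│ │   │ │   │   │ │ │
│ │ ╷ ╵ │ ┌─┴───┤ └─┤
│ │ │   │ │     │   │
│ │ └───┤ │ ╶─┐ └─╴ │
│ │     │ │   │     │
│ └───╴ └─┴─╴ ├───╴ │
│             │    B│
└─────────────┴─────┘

Directions: down, right, down, left, down, down, down, right, right, up, right, up, right, down, down, left, down, down, left, up, left, down, down, right, right, down, right, right, right, up, left, up, right, right, down, right, right, down
Counts: {'down': 14, 'right': 14, 'left': 5, 'up': 5}
Most common: down and right (tied at 14 times each)

Solution:

┌───┬───┬───────┬───┐
│A  │   │       │   │
│ ╶─┤ ╷ ╵ ┌───┐ ╵ ╷ │
│↳ ↓│ │   │   │   │ │
├─╴ │ ├───┘ ╷ └─┬─┘ │
│↓ ↲│ │     │   │   │
│ ╶─┘ ├───┐ └─┐ └───┤
│↓    │↱ ↓│   │     │
│ ┌───┘ ╷ │ ┌─┘ ┌─╴ │
│↓│  ↱ ↑│↓│ │   │   │
│ └─╴ ┌─┘ │ │ ┌─┴─┐ │
│↳ → ↑│↓ ↲│ │ │   │ │
├─┬───┤ ┌─┘ │ ╵ ╷ │ │
│ │↓ ↰│↓│   │   │ │ │
│ │ ╷ ╵ │ ┌─┴───┤ └─┤
│ │↓│↑ ↲│ │↱ → ↓│   │
│ │ └───┤ │ ╶─┐ └─╴ │
│ │↳ → ↓│ │↑ ↰│↳ → ↓│
│ └───╴ └─┴─╴ ├───╴ │
│      ↳ → → ↑│    B│
└─────────────┴─────┘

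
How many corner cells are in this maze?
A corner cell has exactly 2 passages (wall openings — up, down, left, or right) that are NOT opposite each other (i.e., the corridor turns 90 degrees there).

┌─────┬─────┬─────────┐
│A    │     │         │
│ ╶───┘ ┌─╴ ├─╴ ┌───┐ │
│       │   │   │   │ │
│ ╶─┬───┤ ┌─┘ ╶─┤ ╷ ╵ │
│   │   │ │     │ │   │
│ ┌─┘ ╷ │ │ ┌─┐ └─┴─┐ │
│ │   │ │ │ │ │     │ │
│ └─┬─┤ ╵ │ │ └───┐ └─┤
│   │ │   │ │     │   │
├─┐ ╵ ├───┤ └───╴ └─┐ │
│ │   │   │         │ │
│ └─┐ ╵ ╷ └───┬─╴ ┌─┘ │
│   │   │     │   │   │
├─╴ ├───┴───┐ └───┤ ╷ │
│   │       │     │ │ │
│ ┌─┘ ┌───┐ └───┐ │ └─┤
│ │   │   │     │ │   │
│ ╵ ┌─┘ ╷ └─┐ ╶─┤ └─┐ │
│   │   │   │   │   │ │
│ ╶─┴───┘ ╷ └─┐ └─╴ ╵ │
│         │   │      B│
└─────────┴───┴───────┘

Counting corner cells (2 non-opposite passages):
Total corners: 64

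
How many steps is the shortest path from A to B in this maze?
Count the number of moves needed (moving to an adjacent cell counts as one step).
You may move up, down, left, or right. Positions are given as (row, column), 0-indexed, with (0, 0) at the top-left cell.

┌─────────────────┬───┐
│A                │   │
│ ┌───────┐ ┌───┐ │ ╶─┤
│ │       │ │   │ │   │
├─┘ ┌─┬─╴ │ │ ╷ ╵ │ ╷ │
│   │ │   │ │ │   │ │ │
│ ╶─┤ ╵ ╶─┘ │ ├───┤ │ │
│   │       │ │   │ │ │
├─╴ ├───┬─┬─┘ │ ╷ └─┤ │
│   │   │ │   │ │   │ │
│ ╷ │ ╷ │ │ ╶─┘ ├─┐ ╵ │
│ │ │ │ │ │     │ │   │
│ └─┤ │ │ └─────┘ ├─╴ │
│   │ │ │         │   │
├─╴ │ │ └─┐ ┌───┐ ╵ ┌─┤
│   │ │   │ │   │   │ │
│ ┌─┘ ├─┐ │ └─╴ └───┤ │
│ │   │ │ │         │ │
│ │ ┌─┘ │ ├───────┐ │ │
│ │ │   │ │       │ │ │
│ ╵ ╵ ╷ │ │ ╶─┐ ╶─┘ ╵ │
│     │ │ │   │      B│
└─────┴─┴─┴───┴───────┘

Using BFS to find shortest path:
Start: (0, 0), End: (10, 10)
Path found:
(0,0) → (0,1) → (0,2) → (0,3) → (0,4) → (0,5) → (0,6) → (0,7) → (0,8) → (1,8) → (2,8) → (2,7) → (1,7) → (1,6) → (2,6) → (3,6) → (4,6) → (4,5) → (5,5) → (5,6) → (5,7) → (4,7) → (3,7) → (3,8) → (4,8) → (4,9) → (5,9) → (5,10) → (6,10) → (6,9) → (7,9) → (7,8) → (6,8) → (6,7) → (6,6) → (6,5) → (7,5) → (8,5) → (8,6) → (8,7) → (8,8) → (8,9) → (9,9) → (10,9) → (10,10)
Number of steps: 44

Solution:

┌─────────────────┬───┐
│A → → → → → → → ↓│   │
│ ┌───────┐ ┌───┐ │ ╶─┤
│ │       │ │↓ ↰│↓│   │
├─┘ ┌─┬─╴ │ │ ╷ ╵ │ ╷ │
│   │ │   │ │↓│↑ ↲│ │ │
│ ╶─┤ ╵ ╶─┘ │ ├───┤ │ │
│   │       │↓│↱ ↓│ │ │
├─╴ ├───┬─┬─┘ │ ╷ └─┤ │
│   │   │ │↓ ↲│↑│↳ ↓│ │
│ ╷ │ ╷ │ │ ╶─┘ ├─┐ ╵ │
│ │ │ │ │ │↳ → ↑│ │↳ ↓│
│ └─┤ │ │ └─────┘ ├─╴ │
│   │ │ │  ↓ ← ← ↰│↓ ↲│
├─╴ │ │ └─┐ ┌───┐ ╵ ┌─┤
│   │ │   │↓│   │↑ ↲│ │
│ ┌─┘ ├─┐ │ └─╴ └───┤ │
│ │   │ │ │↳ → → → ↓│ │
│ │ ┌─┘ │ ├───────┐ │ │
│ │ │   │ │       │↓│ │
│ ╵ ╵ ╷ │ │ ╶─┐ ╶─┘ ╵ │
│     │ │ │   │    ↳ B│
└─────┴─┴─┴───┴───────┘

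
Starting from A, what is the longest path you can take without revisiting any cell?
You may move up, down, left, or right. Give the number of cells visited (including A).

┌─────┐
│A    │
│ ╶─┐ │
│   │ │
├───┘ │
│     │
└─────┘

Finding longest simple path using DFS:
Start: (0, 0)
Longest path visits 7 cells
Path: A → right → right → down → down → left → left

Solution:

┌─────┐
│A → ↓│
│ ╶─┐ │
│   │↓│
├───┘ │
│B ← ↲│
└─────┘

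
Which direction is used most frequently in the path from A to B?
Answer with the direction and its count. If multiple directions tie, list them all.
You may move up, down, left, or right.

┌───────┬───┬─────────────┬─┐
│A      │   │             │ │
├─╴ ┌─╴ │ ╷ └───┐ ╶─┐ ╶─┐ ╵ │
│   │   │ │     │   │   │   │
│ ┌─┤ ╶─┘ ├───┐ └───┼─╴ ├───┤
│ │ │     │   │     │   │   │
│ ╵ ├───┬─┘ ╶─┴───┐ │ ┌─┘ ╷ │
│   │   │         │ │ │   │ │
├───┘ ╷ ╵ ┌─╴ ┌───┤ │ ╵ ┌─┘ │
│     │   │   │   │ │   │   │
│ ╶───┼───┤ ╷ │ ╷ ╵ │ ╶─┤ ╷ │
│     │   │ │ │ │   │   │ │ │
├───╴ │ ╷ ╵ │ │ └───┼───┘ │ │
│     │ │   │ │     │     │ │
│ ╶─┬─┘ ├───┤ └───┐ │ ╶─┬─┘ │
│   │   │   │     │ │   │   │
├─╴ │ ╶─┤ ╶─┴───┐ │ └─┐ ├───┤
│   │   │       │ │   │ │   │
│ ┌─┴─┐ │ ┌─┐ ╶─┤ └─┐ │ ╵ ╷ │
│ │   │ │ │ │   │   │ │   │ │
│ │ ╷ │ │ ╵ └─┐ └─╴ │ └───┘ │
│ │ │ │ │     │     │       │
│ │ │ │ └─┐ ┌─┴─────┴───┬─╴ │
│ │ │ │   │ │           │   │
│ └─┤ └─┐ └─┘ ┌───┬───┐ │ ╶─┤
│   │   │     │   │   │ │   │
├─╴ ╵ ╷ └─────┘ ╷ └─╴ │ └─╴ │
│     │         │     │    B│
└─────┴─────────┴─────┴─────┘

Directions: right, right, right, down, left, down, right, right, up, up, right, down, right, right, down, right, right, down, down, down, left, up, left, down, down, right, right, down, down, right, down, down, right, right, right, down, left, down, right, down
Counts: {'right': 17, 'down': 16, 'left': 4, 'up': 3}
Most common: right (17 times)

Solution:

┌───────┬───┬─────────────┬─┐
│A → → ↓│↱ ↓│             │ │
├─╴ ┌─╴ │ ╷ └───┐ ╶─┐ ╶─┐ ╵ │
│   │↓ ↲│↑│↳ → ↓│   │   │   │
│ ┌─┤ ╶─┘ ├───┐ └───┼─╴ ├───┤
│ │ │↳ → ↑│   │↳ → ↓│   │   │
│ ╵ ├───┬─┘ ╶─┴───┐ │ ┌─┘ ╷ │
│   │   │         │↓│ │   │ │
├───┘ ╷ ╵ ┌─╴ ┌───┤ │ ╵ ┌─┘ │
│     │   │   │↓ ↰│↓│   │   │
│ ╶───┼───┤ ╷ │ ╷ ╵ │ ╶─┤ ╷ │
│     │   │ │ │↓│↑ ↲│   │ │ │
├───╴ │ ╷ ╵ │ │ └───┼───┘ │ │
│     │ │   │ │↳ → ↓│     │ │
│ ╶─┬─┘ ├───┤ └───┐ │ ╶─┬─┘ │
│   │   │   │     │↓│   │   │
├─╴ │ ╶─┤ ╶─┴───┐ │ └─┐ ├───┤
│   │   │       │ │↳ ↓│ │   │
│ ┌─┴─┐ │ ┌─┐ ╶─┤ └─┐ │ ╵ ╷ │
│ │   │ │ │ │   │   │↓│   │ │
│ │ ╷ │ │ ╵ └─┐ └─╴ │ └───┘ │
│ │ │ │ │     │     │↳ → → ↓│
│ │ │ │ └─┐ ┌─┴─────┴───┬─╴ │
│ │ │ │   │ │           │↓ ↲│
│ └─┤ └─┐ └─┘ ┌───┬───┐ │ ╶─┤
│   │   │     │   │   │ │↳ ↓│
├─╴ ╵ ╷ └─────┘ ╷ └─╴ │ └─╴ │
│     │         │     │    B│
└─────┴─────────┴─────┴─────┘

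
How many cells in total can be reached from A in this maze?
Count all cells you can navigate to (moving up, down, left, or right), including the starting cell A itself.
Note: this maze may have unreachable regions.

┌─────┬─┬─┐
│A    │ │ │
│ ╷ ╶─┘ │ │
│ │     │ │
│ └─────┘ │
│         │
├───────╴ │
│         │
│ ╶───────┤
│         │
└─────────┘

Using BFS/flood-fill to find all reachable cells from A:
Maze size: 5 × 5 = 25 total cells
All cells are reachable — the maze is fully connected.
Reachable cells: 25

Reachable region (· marks reachable cells):

┌─────┬─┬─┐
│A · ·│·│·│
│ ╷ ╶─┘ │ │
│·│· · ·│·│
│ └─────┘ │
│· · · · ·│
├───────╴ │
│· · · · ·│
│ ╶───────┤
│· · · · ·│
└─────────┘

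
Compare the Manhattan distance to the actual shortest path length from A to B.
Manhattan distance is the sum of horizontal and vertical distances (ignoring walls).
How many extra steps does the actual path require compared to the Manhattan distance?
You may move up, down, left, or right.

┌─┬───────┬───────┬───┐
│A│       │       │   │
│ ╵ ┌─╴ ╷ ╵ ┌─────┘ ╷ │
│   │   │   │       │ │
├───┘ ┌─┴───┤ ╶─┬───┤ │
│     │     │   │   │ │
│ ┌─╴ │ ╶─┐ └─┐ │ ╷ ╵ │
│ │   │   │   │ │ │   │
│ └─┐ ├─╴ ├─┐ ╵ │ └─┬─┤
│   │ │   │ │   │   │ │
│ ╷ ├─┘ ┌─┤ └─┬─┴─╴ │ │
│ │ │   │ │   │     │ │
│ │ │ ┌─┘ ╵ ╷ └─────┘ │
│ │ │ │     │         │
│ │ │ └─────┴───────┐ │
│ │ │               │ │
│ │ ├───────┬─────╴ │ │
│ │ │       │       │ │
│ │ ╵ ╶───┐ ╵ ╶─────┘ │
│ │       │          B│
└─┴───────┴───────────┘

Manhattan distance: |9 - 0| + |10 - 0| = 19
Actual path length: 29
Extra steps: 29 - 19 = 10

Solution:

┌─┬───────┬───────┬───┐
│A│↱ → ↓  │       │   │
│ ╵ ┌─╴ ╷ ╵ ┌─────┘ ╷ │
│↳ ↑│↓ ↲│   │       │ │
├───┘ ┌─┴───┤ ╶─┬───┤ │
│↓ ← ↲│     │   │   │ │
│ ┌─╴ │ ╶─┐ └─┐ │ ╷ ╵ │
│↓│   │   │   │ │ │   │
│ └─┐ ├─╴ ├─┐ ╵ │ └─┬─┤
│↳ ↓│ │   │ │   │   │ │
│ ╷ ├─┘ ┌─┤ └─┬─┴─╴ │ │
│ │↓│   │ │   │     │ │
│ │ │ ┌─┘ ╵ ╷ └─────┘ │
│ │↓│ │     │         │
│ │ │ └─────┴───────┐ │
│ │↓│               │ │
│ │ ├───────┬─────╴ │ │
│ │↓│↱ → → ↓│       │ │
│ │ ╵ ╶───┐ ╵ ╶─────┘ │
│ │↳ ↑    │↳ → → → → B│
└─┴───────┴───────────┘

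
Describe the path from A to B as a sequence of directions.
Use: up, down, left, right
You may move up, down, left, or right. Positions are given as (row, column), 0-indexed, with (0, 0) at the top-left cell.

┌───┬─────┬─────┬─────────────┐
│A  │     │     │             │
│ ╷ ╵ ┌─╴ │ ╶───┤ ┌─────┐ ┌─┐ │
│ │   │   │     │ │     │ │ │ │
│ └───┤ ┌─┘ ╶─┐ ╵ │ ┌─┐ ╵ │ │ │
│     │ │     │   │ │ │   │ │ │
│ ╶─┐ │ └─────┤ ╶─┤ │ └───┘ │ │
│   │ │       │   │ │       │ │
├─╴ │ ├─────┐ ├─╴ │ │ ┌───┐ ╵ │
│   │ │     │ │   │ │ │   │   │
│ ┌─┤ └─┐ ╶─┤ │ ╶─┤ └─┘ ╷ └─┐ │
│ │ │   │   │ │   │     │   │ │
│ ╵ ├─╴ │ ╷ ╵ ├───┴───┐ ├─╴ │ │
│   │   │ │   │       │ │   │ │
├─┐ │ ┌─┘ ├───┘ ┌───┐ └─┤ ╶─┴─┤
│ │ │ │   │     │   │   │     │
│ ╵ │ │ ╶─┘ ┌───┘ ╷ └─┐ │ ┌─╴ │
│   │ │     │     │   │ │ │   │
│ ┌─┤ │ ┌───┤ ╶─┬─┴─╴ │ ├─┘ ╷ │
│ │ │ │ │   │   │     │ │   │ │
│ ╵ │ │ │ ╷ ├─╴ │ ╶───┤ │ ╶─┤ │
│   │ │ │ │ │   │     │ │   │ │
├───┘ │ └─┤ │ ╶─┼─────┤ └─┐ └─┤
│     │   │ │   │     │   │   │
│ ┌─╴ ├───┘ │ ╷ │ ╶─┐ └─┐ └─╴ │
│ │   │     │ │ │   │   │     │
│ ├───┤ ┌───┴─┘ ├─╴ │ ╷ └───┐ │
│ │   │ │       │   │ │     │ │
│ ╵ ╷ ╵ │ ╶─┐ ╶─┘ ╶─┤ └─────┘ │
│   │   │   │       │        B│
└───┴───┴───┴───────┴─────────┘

Finding the path and converting it to directions:
Path through cells: (0,0) → (0,1) → (1,1) → (1,2) → (0,2) → (0,3) → (0,4) → (1,4) → (1,3) → (2,3) → (3,3) → (3,4) → (3,5) → (3,6) → (4,6) → (5,6) → (6,6) → (6,5) → (5,5) → (5,4) → (6,4) → (7,4) → (7,3) → (8,3) → (8,4) → (8,5) → (7,5) → (7,6) → (7,7) → (6,7) → (6,8) → (6,9) → (6,10) → (7,10) → (7,11) → (8,11) → (9,11) → (10,11) → (11,11) → (11,12) → (12,12) → (12,13) → (12,14) → (13,14) → (14,14)
Directions: right, down, right, up, right, right, down, left, down, down, right, right, right, down, down, down, left, up, left, down, down, left, down, right, right, up, right, right, up, right, right, right, down, right, down, down, down, down, right, down, right, right, down, down

Solution:

┌───┬─────┬─────┬─────────────┐
│A ↓│↱ → ↓│     │             │
│ ╷ ╵ ┌─╴ │ ╶───┤ ┌─────┐ ┌─┐ │
│ │↳ ↑│↓ ↲│     │ │     │ │ │ │
│ └───┤ ┌─┘ ╶─┐ ╵ │ ┌─┐ ╵ │ │ │
│     │↓│     │   │ │ │   │ │ │
│ ╶─┐ │ └─────┤ ╶─┤ │ └───┘ │ │
│   │ │↳ → → ↓│   │ │       │ │
├─╴ │ ├─────┐ ├─╴ │ │ ┌───┐ ╵ │
│   │ │     │↓│   │ │ │   │   │
│ ┌─┤ └─┐ ╶─┤ │ ╶─┤ └─┘ ╷ └─┐ │
│ │ │   │↓ ↰│↓│   │     │   │ │
│ ╵ ├─╴ │ ╷ ╵ ├───┴───┐ ├─╴ │ │
│   │   │↓│↑ ↲│↱ → → ↓│ │   │ │
├─┐ │ ┌─┘ ├───┘ ┌───┐ └─┤ ╶─┴─┤
│ │ │ │↓ ↲│↱ → ↑│   │↳ ↓│     │
│ ╵ │ │ ╶─┘ ┌───┘ ╷ └─┐ │ ┌─╴ │
│   │ │↳ → ↑│     │   │↓│ │   │
│ ┌─┤ │ ┌───┤ ╶─┬─┴─╴ │ ├─┘ ╷ │
│ │ │ │ │   │   │     │↓│   │ │
│ ╵ │ │ │ ╷ ├─╴ │ ╶───┤ │ ╶─┤ │
│   │ │ │ │ │   │     │↓│   │ │
├───┘ │ └─┤ │ ╶─┼─────┤ └─┐ └─┤
│     │   │ │   │     │↳ ↓│   │
│ ┌─╴ ├───┘ │ ╷ │ ╶─┐ └─┐ └─╴ │
│ │   │     │ │ │   │   │↳ → ↓│
│ ├───┤ ┌───┴─┘ ├─╴ │ ╷ └───┐ │
│ │   │ │       │   │ │     │↓│
│ ╵ ╷ ╵ │ ╶─┐ ╶─┘ ╶─┤ └─────┘ │
│   │   │   │       │        B│
└───┴───┴───┴───────┴─────────┘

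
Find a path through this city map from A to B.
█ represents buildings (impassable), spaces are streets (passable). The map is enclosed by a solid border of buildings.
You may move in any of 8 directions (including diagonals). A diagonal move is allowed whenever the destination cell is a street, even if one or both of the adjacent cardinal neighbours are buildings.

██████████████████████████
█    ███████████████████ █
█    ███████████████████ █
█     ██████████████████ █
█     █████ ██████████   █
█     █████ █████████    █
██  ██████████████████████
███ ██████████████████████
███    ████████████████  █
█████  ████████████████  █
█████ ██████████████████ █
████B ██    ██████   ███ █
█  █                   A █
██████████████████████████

Finding the shortest path from A to B:
Movement: 8-directional
Path length: 19 steps
Directions: left → left → left → left → left → left → left → left → left → left → left → left → left → left → left → left → left → left → up-left

Solution:

██████████████████████████
█    ███████████████████ █
█    ███████████████████ █
█     ██████████████████ █
█     █████ ██████████   █
█     █████ █████████    █
██  ██████████████████████
███ ██████████████████████
███    ████████████████  █
█████  ████████████████  █
█████ ██████████████████ █
████B ██    ██████   ███ █
█  █ ↖←←←←←←←←←←←←←←←←←A █
██████████████████████████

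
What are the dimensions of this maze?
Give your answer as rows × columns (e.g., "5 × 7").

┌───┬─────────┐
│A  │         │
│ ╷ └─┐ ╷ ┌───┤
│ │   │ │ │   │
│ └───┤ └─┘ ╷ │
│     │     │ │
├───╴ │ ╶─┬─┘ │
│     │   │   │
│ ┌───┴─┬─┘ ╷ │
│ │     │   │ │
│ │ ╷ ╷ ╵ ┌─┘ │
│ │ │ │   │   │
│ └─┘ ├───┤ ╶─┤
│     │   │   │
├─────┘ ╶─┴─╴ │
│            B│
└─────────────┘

Counting the maze dimensions:
Rows (vertical): 8
Columns (horizontal): 7
Dimensions: 8 × 7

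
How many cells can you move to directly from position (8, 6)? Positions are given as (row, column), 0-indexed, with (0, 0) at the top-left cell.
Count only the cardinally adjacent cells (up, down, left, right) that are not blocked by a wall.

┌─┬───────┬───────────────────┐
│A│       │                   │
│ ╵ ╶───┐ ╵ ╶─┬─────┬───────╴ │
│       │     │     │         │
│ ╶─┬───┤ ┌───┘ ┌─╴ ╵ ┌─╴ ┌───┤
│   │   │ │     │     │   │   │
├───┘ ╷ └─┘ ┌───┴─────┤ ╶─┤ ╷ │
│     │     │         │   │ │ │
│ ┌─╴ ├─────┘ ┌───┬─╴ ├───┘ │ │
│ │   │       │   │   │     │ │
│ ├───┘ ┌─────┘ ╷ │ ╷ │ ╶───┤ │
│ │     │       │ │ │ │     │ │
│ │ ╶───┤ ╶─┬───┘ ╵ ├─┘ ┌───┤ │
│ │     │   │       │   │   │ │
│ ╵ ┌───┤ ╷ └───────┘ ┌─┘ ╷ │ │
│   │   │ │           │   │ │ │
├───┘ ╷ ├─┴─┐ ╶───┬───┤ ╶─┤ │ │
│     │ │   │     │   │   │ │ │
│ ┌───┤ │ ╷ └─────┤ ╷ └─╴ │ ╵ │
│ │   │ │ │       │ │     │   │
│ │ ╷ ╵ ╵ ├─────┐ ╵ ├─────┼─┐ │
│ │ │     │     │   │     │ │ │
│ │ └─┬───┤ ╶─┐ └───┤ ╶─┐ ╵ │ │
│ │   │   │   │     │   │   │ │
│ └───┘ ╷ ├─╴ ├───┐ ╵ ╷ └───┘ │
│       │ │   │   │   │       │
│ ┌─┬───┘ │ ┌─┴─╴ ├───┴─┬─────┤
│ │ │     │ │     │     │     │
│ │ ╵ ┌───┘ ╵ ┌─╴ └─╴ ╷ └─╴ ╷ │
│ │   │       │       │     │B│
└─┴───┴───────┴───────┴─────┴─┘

Checking passable neighbors of (8, 6):
Neighbors: (7, 6), (8, 7)
Count: 2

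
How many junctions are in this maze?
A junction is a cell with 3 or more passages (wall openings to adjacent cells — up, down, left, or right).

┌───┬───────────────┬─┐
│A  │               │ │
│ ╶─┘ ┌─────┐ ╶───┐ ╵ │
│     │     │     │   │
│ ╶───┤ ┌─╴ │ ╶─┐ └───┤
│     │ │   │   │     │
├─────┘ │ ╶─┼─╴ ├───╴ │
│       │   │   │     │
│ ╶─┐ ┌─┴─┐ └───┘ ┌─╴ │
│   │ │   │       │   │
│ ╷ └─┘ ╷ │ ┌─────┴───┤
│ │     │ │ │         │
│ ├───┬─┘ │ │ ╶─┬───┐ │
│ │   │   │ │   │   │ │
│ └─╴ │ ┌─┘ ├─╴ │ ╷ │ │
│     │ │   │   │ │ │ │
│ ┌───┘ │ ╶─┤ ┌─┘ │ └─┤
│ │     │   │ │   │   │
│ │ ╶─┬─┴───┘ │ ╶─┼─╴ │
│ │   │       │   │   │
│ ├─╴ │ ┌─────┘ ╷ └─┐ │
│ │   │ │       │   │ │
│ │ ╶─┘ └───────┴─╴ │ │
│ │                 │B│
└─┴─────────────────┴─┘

Checking each cell for number of passages:

Junctions found (3+ passages):
  (0, 6): 3 passages
  (1, 0): 3 passages
  (1, 6): 3 passages
  (3, 2): 3 passages
  (3, 10): 3 passages
  (4, 0): 3 passages
  (4, 5): 3 passages
  (7, 0): 3 passages
  (9, 7): 3 passages
  (9, 10): 3 passages
  (11, 3): 3 passages
Total junctions: 11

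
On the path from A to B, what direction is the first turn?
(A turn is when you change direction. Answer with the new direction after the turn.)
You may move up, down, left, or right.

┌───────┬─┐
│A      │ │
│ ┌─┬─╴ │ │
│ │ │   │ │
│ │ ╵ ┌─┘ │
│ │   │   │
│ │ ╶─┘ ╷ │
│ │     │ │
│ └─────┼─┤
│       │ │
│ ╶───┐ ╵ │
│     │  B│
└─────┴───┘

Directions: down, down, down, down, right, right, right, down, right
First turn direction: right

Solution:

┌───────┬─┐
│A      │ │
│ ┌─┬─╴ │ │
│↓│ │   │ │
│ │ ╵ ┌─┘ │
│↓│   │   │
│ │ ╶─┘ ╷ │
│↓│     │ │
│ └─────┼─┤
│↳ → → ↓│ │
│ ╶───┐ ╵ │
│     │↳ B│
└─────┴───┘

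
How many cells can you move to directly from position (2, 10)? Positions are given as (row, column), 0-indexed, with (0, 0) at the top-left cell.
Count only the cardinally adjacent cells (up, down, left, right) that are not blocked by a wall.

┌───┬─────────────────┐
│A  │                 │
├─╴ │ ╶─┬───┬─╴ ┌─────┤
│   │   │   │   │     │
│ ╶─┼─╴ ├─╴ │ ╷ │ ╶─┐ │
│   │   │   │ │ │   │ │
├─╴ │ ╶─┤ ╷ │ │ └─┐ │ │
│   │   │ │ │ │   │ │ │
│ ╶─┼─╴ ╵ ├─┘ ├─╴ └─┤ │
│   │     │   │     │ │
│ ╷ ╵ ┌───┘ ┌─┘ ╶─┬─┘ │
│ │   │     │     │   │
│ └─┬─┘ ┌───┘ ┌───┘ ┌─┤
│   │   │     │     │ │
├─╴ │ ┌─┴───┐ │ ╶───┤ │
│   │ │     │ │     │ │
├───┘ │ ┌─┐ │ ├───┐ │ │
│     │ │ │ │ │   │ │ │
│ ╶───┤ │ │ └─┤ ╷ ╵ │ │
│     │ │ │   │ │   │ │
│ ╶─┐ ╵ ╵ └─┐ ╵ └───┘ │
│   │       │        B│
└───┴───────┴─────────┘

Checking passable neighbors of (2, 10):
Neighbors: (1, 10), (3, 10)
Count: 2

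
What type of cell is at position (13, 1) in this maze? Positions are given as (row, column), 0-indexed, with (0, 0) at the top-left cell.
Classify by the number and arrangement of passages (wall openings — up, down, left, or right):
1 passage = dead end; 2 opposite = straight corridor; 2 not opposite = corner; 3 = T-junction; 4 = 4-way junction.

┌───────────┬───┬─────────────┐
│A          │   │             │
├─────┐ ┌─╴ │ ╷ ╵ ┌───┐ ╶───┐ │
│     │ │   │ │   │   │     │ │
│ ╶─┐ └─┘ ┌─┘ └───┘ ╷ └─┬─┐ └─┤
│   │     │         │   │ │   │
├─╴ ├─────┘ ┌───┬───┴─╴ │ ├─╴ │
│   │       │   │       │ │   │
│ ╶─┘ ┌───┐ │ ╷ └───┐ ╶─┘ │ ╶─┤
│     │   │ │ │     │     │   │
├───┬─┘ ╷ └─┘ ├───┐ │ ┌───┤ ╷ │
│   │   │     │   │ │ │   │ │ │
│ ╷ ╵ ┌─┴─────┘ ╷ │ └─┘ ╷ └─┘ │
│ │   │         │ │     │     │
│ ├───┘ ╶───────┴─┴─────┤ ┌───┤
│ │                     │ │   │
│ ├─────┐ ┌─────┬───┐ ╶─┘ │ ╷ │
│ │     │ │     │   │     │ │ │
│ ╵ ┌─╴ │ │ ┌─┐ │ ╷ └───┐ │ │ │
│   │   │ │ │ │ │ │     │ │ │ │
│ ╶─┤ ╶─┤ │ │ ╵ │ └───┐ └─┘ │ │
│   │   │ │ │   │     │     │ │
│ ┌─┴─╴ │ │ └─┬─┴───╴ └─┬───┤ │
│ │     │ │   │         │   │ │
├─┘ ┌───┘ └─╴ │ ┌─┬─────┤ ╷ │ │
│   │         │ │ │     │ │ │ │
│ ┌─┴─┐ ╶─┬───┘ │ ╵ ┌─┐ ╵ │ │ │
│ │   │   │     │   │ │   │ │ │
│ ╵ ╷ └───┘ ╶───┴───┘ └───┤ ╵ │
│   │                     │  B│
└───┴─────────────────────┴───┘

Checking cell at (13, 1):
Number of passages: 2
Cell type: corner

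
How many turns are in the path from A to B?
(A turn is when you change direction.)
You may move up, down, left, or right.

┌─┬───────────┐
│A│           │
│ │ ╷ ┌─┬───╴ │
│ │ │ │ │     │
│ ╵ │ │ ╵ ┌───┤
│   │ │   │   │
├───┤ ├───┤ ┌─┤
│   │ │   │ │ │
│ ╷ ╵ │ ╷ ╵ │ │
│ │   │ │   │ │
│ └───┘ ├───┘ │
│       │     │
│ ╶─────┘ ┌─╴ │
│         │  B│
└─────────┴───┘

Directions: down, down, right, up, up, right, down, down, down, down, left, up, left, down, down, down, right, right, right, right, up, right, right, down
Number of turns: 12

Solution:

┌─┬───────────┐
│A│↱ ↓        │
│ │ ╷ ┌─┬───╴ │
│↓│↑│↓│ │     │
│ ╵ │ │ ╵ ┌───┤
│↳ ↑│↓│   │   │
├───┤ ├───┤ ┌─┤
│↓ ↰│↓│   │ │ │
│ ╷ ╵ │ ╷ ╵ │ │
│↓│↑ ↲│ │   │ │
│ └───┘ ├───┘ │
│↓      │↱ → ↓│
│ ╶─────┘ ┌─╴ │
│↳ → → → ↑│  B│
└─────────┴───┘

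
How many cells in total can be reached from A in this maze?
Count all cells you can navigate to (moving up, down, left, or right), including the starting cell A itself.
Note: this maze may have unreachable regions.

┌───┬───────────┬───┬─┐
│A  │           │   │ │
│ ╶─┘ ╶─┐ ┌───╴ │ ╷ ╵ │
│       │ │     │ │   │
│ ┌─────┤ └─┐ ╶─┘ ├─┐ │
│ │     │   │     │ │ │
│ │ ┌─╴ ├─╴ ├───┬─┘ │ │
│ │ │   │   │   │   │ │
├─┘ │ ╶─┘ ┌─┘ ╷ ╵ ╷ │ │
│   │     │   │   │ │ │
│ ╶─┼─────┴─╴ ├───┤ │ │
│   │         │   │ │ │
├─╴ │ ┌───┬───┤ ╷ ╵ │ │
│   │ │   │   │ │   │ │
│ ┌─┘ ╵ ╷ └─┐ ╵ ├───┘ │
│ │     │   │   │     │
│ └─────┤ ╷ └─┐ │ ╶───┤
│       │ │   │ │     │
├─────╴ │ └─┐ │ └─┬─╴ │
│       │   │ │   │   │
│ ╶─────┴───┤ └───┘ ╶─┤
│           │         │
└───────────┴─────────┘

Using BFS/flood-fill to find all reachable cells from A:
Maze size: 11 × 11 = 121 total cells
All cells are reachable — the maze is fully connected.
Reachable cells: 121

Reachable region (· marks reachable cells):

┌───┬───────────┬───┬─┐
│A ·│· · · · · ·│· ·│·│
│ ╶─┘ ╶─┐ ┌───╴ │ ╷ ╵ │
│· · · ·│·│· · ·│·│· ·│
│ ┌─────┤ └─┐ ╶─┘ ├─┐ │
│·│· · ·│· ·│· · ·│·│·│
│ │ ┌─╴ ├─╴ ├───┬─┘ │ │
│·│·│· ·│· ·│· ·│· ·│·│
├─┘ │ ╶─┘ ┌─┘ ╷ ╵ ╷ │ │
│· ·│· · ·│· ·│· ·│·│·│
│ ╶─┼─────┴─╴ ├───┤ │ │
│· ·│· · · · ·│· ·│·│·│
├─╴ │ ┌───┬───┤ ╷ ╵ │ │
│· ·│·│· ·│· ·│·│· ·│·│
│ ┌─┘ ╵ ╷ └─┐ ╵ ├───┘ │
│·│· · ·│· ·│· ·│· · ·│
│ └─────┤ ╷ └─┐ │ ╶───┤
│· · · ·│·│· ·│·│· · ·│
├─────╴ │ └─┐ │ └─┬─╴ │
│· · · ·│· ·│·│· ·│· ·│
│ ╶─────┴───┤ └───┘ ╶─┤
│· · · · · ·│· · · · ·│
└───────────┴─────────┘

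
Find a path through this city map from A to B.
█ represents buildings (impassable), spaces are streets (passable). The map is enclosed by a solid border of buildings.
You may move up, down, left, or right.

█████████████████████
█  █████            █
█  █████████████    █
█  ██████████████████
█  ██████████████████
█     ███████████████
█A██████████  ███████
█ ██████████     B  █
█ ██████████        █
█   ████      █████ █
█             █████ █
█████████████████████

Finding the shortest path from A to B:
Movement: cardinal only
Path length: 23 steps
Directions: down → down → down → down → right → right → right → right → right → right → right → up → right → right → right → right → up → up → right → right → right → right → right

Solution:

█████████████████████
█  █████            █
█  █████████████    █
█  ██████████████████
█  ██████████████████
█     ███████████████
█A██████████  ███████
█↓██████████↱→→→→B  █
█↓██████████↑       █
█↓  ████↱→→→↑ █████ █
█↳→→→→→→↑     █████ █
█████████████████████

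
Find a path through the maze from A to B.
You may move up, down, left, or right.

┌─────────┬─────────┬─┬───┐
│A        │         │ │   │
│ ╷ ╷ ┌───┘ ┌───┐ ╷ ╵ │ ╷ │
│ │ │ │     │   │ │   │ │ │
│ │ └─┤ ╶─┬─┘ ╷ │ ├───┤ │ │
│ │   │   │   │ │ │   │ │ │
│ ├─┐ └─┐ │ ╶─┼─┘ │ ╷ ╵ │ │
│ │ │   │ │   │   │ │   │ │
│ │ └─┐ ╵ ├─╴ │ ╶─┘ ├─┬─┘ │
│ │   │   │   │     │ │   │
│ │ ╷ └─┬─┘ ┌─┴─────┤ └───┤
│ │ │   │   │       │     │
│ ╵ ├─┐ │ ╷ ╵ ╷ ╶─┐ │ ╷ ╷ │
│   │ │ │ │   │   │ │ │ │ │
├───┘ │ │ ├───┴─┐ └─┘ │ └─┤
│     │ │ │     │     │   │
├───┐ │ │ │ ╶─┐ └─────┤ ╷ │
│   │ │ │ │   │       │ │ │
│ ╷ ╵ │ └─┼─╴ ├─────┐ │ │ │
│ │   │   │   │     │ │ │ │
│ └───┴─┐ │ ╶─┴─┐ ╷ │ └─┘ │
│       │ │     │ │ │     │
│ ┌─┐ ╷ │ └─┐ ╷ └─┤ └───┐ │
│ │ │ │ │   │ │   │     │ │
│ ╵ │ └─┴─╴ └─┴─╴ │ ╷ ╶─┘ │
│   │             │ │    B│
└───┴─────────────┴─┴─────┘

Finding the shortest path through the maze:
Path length: 46 steps
Directions: down → down → down → down → down → down → right → up → up → right → down → right → down → down → down → down → right → down → down → right → down → right → right → right → up → left → up → left → left → up → right → up → left → up → right → right → down → right → right → right → down → down → right → right → down → down

Solution:

┌─────────┬─────────┬─┬───┐
│A        │         │ │   │
│ ╷ ╷ ┌───┘ ┌───┐ ╷ ╵ │ ╷ │
│↓│ │ │     │   │ │   │ │ │
│ │ └─┤ ╶─┬─┘ ╷ │ ├───┤ │ │
│↓│   │   │   │ │ │   │ │ │
│ ├─┐ └─┐ │ ╶─┼─┘ │ ╷ ╵ │ │
│↓│ │   │ │   │   │ │   │ │
│ │ └─┐ ╵ ├─╴ │ ╶─┘ ├─┬─┘ │
│↓│↱ ↓│   │   │     │ │   │
│ │ ╷ └─┬─┘ ┌─┴─────┤ └───┤
│↓│↑│↳ ↓│   │       │     │
│ ╵ ├─┐ │ ╷ ╵ ╷ ╶─┐ │ ╷ ╷ │
│↳ ↑│ │↓│ │   │   │ │ │ │ │
├───┘ │ │ ├───┴─┐ └─┘ │ └─┤
│     │↓│ │↱ → ↓│     │   │
├───┐ │ │ │ ╶─┐ └─────┤ ╷ │
│   │ │↓│ │↑ ↰│↳ → → ↓│ │ │
│ ╷ ╵ │ └─┼─╴ ├─────┐ │ │ │
│ │   │↳ ↓│↱ ↑│     │↓│ │ │
│ └───┴─┐ │ ╶─┴─┐ ╷ │ └─┘ │
│       │↓│↑ ← ↰│ │ │↳ → ↓│
│ ┌─┐ ╷ │ └─┐ ╷ └─┤ └───┐ │
│ │ │ │ │↳ ↓│ │↑ ↰│     │↓│
│ ╵ │ └─┴─╴ └─┴─╴ │ ╷ ╶─┘ │
│   │      ↳ → → ↑│ │    B│
└───┴─────────────┴─┴─────┘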